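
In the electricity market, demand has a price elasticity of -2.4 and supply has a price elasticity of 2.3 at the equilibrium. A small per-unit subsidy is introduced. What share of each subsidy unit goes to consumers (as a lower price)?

For a small subsidy around the equilibrium, the benefit split depends on the relative slopes, which at a point are proportional to the elasticities.
Buyer share = εs/(εs + |εd|) = 2.3/(2.3 + 2.4) = 23/47; seller share = |εd|/(εs + |εd|) = 24/47.

Consumer share = 23/47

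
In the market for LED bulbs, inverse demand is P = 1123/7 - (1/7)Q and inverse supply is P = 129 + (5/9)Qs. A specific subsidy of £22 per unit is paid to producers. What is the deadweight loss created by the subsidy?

Pre-subsidy: 1123/7 - (1/7)Q = 129 + (5/9)Q gives Q* = 45 and P* = 154.
With the subsidy, sellers receive Ps = Pb + 22 for each unit, where Pb is the price buyers pay.
On the curves, Pb = 1123/7 - (1/7)Q and Ps = 129 + (5/9)Q; the wedge Ps − Pb = 22 gives 129 + (5/9)Q − (1123/7 - (1/7)Q) = 22, so Q' = 76.5.
Then Pb = 1123/7 − (1/7)·76.5 = 149.5 and Ps = 129 + (5/9)·76.5 = 171.5.
The subsidy expands output by 76.5 − 45 = 31.5 past the efficient level; on those units the gap between marginal cost and willingness to pay runs from 0 up to 22.
DWL = ½ × 22 × 31.5 = 346.5.

Deadweight loss = £346.5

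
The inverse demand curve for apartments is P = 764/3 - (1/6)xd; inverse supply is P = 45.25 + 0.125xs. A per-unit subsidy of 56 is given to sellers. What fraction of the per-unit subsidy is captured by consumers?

Consumer share = 4/7

Pre-subsidy: 764/3 - (1/6)x = 45.25 + 0.125x gives x* = 718 and P* = 135.
With the subsidy, sellers receive Ps = Pb + 56 for each unit, where Pb is the price buyers pay.
On the curves, Pb = 764/3 - (1/6)x and Ps = 45.25 + 0.125x; the wedge Ps − Pb = 56 gives 45.25 + 0.125x − (764/3 - (1/6)x) = 56, so x' = 910.
Then Pb = 764/3 − (1/6)·910 = 103 and Ps = 45.25 + 0.125·910 = 159.
Buyers' price falls by P* − Pb = 135 − 103 = 32; sellers' price rises by Ps − P* = 159 − 135 = 24.
So consumers capture 32/56 = 4/7 of each unit of subsidy.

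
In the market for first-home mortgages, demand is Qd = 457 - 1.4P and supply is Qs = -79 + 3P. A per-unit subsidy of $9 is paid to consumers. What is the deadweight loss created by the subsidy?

Deadweight loss = 1701/44

Pre-subsidy: 457 - 1.4P = -79 + 3P gives P* = 1340/11, Q* = 3151/11.
With the rebate, buyers effectively pay Pb = Ps − 9, where Ps is the price sellers receive.
Demand in terms of Ps becomes Qd = 457 − 1.4(Ps − 9) = 469.6 - 1.4Ps. Setting this equal to supply: 469.6 - 1.4Ps = -79 + 3Ps, so Ps = 2743/22.
Buyers pay Pb = 2743/22 − 9 = 2545/22; Q' = -79 + 3·(2743/22) = 6491/22.
The subsidy expands output by 6491/22 − 3151/11 = 189/22 past the efficient level; on those units the gap between marginal cost and willingness to pay runs from 0 up to 9.
DWL = ½ × 9 × 189/22 = 1701/44.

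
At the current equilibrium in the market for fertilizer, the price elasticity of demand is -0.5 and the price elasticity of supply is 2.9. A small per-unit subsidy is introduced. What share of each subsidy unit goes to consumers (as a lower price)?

For a small subsidy around the equilibrium, the benefit split depends on the relative slopes, which at a point are proportional to the elasticities.
Buyer share = εs/(εs + |εd|) = 2.9/(2.9 + 0.5) = 29/34; seller share = |εd|/(εs + |εd|) = 5/34.

Consumer share = 29/34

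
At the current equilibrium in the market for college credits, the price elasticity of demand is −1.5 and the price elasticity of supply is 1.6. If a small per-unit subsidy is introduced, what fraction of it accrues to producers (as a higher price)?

For a small subsidy around the equilibrium, the benefit split depends on the relative slopes, which at a point are proportional to the elasticities.
Buyer share = εs/(εs + |εd|) = 1.6/(1.6 + 1.5) = 16/31; seller share = |εd|/(εs + |εd|) = 15/31.
So producers capture 15/31 of the subsidy.

Producer share = 15/31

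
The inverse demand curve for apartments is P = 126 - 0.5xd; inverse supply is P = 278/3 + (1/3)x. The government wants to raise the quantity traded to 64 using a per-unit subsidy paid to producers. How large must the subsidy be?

Required subsidy s = 20 per unit

At x = 64, from the demand curve buyers pay Pb = 126 − 0.5·64 = 94; from the supply curve sellers need Ps = 278/3 + (1/3)·64 = 114.
The subsidy must fill the gap: s = Ps − Pb = 114 − 94 = 20.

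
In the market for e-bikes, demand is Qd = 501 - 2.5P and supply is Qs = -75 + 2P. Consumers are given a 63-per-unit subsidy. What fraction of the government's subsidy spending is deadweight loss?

Pre-subsidy: 501 - 2.5P = -75 + 2P gives P* = 128, Q* = 181.
With the rebate, buyers effectively pay Pb = Ps − 63, where Ps is the price sellers receive.
Demand in terms of Ps becomes Qd = 501 − 2.5(Ps − 63) = 658.5 - 2.5Ps. Setting this equal to supply: 658.5 - 2.5Ps = -75 + 2Ps, so Ps = 163.
Buyers pay Pb = 163 − 63 = 100; Q' = -75 + 2·163 = 251.
ΔCS = ½(181 + 251)(128 − 100) = 6048; ΔPS = ½(181 + 251)(163 − 128) = 7560.
Government spending = 63 × 251 = 15813.
DWL = ½ × 63 × (251 − 181) = 2205; fraction = 2205 / 15813 = 35/251.

DWL / government spending = 35/251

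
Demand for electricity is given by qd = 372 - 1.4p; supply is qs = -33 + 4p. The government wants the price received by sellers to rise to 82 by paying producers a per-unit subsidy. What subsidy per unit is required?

At a seller price of 82, quantity supplied is -33 + 4·82 = 295.
Buyers absorb 295 only when they pay pb with 372 − 1.4·pb = 295, i.e. pb = 55.
s = ps − pb = 82 − 55 = 27.

Required subsidy s = 27 per unit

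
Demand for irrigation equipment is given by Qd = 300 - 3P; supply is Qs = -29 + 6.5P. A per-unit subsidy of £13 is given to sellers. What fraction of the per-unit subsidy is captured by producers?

Pre-subsidy: 300 - 3P = -29 + 6.5P gives P* = 658/19, Q* = 3726/19.
With the subsidy, sellers receive Ps = Pb + 13 for each unit, where Pb is the price buyers pay.
Supply in terms of Pb becomes Qs = -29 + 6.5(Pb + 13) = 55.5 + 6.5Pb. Setting this equal to demand: 300 - 3Pb = 55.5 + 6.5Pb, so Pb = 489/19.
Sellers receive Ps = 489/19 + 13 = 736/19; Q' = 300 − 3·(489/19) = 4233/19.
Buyers' price falls by P* − Pb = 658/19 − 489/19 = 169/19; sellers' price rises by Ps − P* = 736/19 − 658/19 = 78/19.
So producers capture (78/19)/13 = 6/19 of each unit of subsidy.

Producer share = 6/19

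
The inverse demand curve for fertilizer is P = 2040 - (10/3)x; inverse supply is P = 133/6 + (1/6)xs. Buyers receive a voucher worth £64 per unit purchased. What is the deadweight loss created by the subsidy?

Pre-subsidy: 2040 - (10/3)x = 133/6 + (1/6)x gives x* = 12107/21 and P* = 7450/63.
With the rebate, buyers effectively pay Pb = Ps − 64, where Ps is the price sellers receive.
On the curves, Pb = 2040 - (10/3)x and Ps = 133/6 + (1/6)x; the wedge Ps − Pb = 64 gives 133/6 + (1/6)x − (2040 - (10/3)x) = 64, so x' = 12491/21.
Then Pb = 2040 − (10/3)·(12491/21) = 3610/63 and Ps = 133/6 + (1/6)·(12491/21) = 7642/63.
The subsidy expands output by 12491/21 − 12107/21 = 128/7 past the efficient level; on those units the gap between marginal cost and willingness to pay runs from 0 up to 64.
DWL = ½ × 64 × 128/7 = 4096/7.

Deadweight loss = 4096/7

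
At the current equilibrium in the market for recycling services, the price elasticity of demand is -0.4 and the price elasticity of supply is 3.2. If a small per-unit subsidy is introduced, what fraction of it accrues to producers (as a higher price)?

For a small subsidy around the equilibrium, the benefit split depends on the relative slopes, which at a point are proportional to the elasticities.
Buyer share = εs/(εs + |εd|) = 3.2/(3.2 + 0.4) = 8/9; seller share = |εd|/(εs + |εd|) = 1/9.
So producers capture 1/9 of the subsidy.

Producer share = 1/9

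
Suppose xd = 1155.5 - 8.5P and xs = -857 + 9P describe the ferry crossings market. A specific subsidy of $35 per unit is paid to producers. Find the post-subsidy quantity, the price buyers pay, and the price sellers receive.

x' = 331; buyers pay $97; sellers receive $132

Pre-subsidy: 1155.5 - 8.5P = -857 + 9P gives P* = 115, x* = 178.
With the subsidy, sellers receive Ps = Pb + 35 for each unit, where Pb is the price buyers pay.
Supply in terms of Pb becomes xs = -857 + 9(Pb + 35) = -542 + 9Pb. Setting this equal to demand: 1155.5 - 8.5Pb = -542 + 9Pb, so Pb = 97.
Sellers receive Ps = 97 + 35 = 132; x' = 1155.5 − 8.5·97 = 331.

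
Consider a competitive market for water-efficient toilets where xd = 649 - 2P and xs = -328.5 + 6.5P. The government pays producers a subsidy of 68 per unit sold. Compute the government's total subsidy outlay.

Government cost = 35564

Pre-subsidy: 649 - 2P = -328.5 + 6.5P gives P* = 115, x* = 419.
With the subsidy, sellers receive Ps = Pb + 68 for each unit, where Pb is the price buyers pay.
Supply in terms of Pb becomes xs = -328.5 + 6.5(Pb + 68) = 113.5 + 6.5Pb. Setting this equal to demand: 649 - 2Pb = 113.5 + 6.5Pb, so Pb = 63.
Sellers receive Ps = 63 + 68 = 131; x' = 649 − 2·63 = 523.
Government outlay = subsidy × quantity = 68 × 523 = 35564.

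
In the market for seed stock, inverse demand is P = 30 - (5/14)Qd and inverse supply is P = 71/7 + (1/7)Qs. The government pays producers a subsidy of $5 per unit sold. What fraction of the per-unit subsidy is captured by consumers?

Consumer share = 5/7

Pre-subsidy: 30 - (5/14)Q = 71/7 + (1/7)Q gives Q* = 278/7 and P* = 775/49.
With the subsidy, sellers receive Ps = Pb + 5 for each unit, where Pb is the price buyers pay.
On the curves, Pb = 30 - (5/14)Q and Ps = 71/7 + (1/7)Q; the wedge Ps − Pb = 5 gives 71/7 + (1/7)Q − (30 - (5/14)Q) = 5, so Q' = 348/7.
Then Pb = 30 − (5/14)·(348/7) = 600/49 and Ps = 71/7 + (1/7)·(348/7) = 845/49.
Buyers' price falls by P* − Pb = 775/49 − 600/49 = 25/7; sellers' price rises by Ps − P* = 845/49 − 775/49 = 10/7.
So consumers capture (25/7)/5 = 5/7 of each unit of subsidy.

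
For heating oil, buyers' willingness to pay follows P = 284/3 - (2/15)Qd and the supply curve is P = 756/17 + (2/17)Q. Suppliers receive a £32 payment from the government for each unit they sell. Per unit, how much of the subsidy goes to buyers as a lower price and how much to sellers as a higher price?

Buyers gain £17 per unit; sellers gain £15 per unit

Pre-subsidy: 284/3 - (2/15)Q = 756/17 + (2/17)Q gives Q* = 200 and P* = 68.
With the subsidy, sellers receive Ps = Pb + 32 for each unit, where Pb is the price buyers pay.
On the curves, Pb = 284/3 - (2/15)Q and Ps = 756/17 + (2/17)Q; the wedge Ps − Pb = 32 gives 756/17 + (2/17)Q − (284/3 - (2/15)Q) = 32, so Q' = 327.5.
Then Pb = 284/3 − (2/15)·327.5 = 51 and Ps = 756/17 + (2/17)·327.5 = 83.
Buyers' price falls by P* − Pb = 68 − 51 = 17; sellers' price rises by Ps − P* = 83 − 68 = 15.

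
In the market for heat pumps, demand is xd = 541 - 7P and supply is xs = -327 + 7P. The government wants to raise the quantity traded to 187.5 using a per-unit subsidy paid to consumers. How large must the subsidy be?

Required subsidy s = 23 per unit

At x = 187.5, invert demand for the buyer price: Pb = (541 − 187.5)/7 = 50.5; invert supply for the seller price: Ps = (187.5 − (-327))/7 = 73.5.
The subsidy must fill the gap: s = Ps − Pb = 73.5 − 50.5 = 23.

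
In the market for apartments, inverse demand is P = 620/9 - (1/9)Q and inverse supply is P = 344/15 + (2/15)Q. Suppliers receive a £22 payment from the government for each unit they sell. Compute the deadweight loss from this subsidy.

Deadweight loss = £990

Pre-subsidy: 620/9 - (1/9)Q = 344/15 + (2/15)Q gives Q* = 188 and P* = 48.
With the subsidy, sellers receive Ps = Pb + 22 for each unit, where Pb is the price buyers pay.
On the curves, Pb = 620/9 - (1/9)Q and Ps = 344/15 + (2/15)Q; the wedge Ps − Pb = 22 gives 344/15 + (2/15)Q − (620/9 - (1/9)Q) = 22, so Q' = 278.
Then Pb = 620/9 − (1/9)·278 = 38 and Ps = 344/15 + (2/15)·278 = 60.
The subsidy expands output by 278 − 188 = 90 past the efficient level; on those units the gap between marginal cost and willingness to pay runs from 0 up to 22.
DWL = ½ × 22 × 90 = 990.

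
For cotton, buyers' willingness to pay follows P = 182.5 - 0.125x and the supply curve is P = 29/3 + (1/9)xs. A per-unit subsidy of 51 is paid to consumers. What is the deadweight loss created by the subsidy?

Deadweight loss = 5508

Pre-subsidy: 182.5 - 0.125x = 29/3 + (1/9)x gives x* = 732 and P* = 91.
With the rebate, buyers effectively pay Pb = Ps − 51, where Ps is the price sellers receive.
On the curves, Pb = 182.5 - 0.125x and Ps = 29/3 + (1/9)x; the wedge Ps − Pb = 51 gives 29/3 + (1/9)x − (182.5 - 0.125x) = 51, so x' = 948.
Then Pb = 182.5 − 0.125·948 = 64 and Ps = 29/3 + (1/9)·948 = 115.
The subsidy expands output by 948 − 732 = 216 past the efficient level; on those units the gap between marginal cost and willingness to pay runs from 0 up to 51.
DWL = ½ × 51 × 216 = 5508.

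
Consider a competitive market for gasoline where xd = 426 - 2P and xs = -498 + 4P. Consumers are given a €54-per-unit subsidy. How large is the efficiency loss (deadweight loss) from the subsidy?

Pre-subsidy: 426 - 2P = -498 + 4P gives P* = 154, x* = 118.
With the rebate, buyers effectively pay Pb = Ps − 54, where Ps is the price sellers receive.
Demand in terms of Ps becomes xd = 426 − 2(Ps − 54) = 534 - 2Ps. Setting this equal to supply: 534 - 2Ps = -498 + 4Ps, so Ps = 172.
Buyers pay Pb = 172 − 54 = 118; x' = -498 + 4·172 = 190.
The subsidy expands output by 190 − 118 = 72 past the efficient level; on those units the gap between marginal cost and willingness to pay runs from 0 up to 54.
DWL = ½ × 54 × 72 = 1944.

Deadweight loss = €1944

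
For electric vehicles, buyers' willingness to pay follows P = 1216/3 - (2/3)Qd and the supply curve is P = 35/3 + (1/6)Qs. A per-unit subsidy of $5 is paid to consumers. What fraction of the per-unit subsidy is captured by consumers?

Consumer share = 0.8

Pre-subsidy: 1216/3 - (2/3)Q = 35/3 + (1/6)Q gives Q* = 472.4 and P* = 90.4.
With the rebate, buyers effectively pay Pb = Ps − 5, where Ps is the price sellers receive.
On the curves, Pb = 1216/3 - (2/3)Q and Ps = 35/3 + (1/6)Q; the wedge Ps − Pb = 5 gives 35/3 + (1/6)Q − (1216/3 - (2/3)Q) = 5, so Q' = 478.4.
Then Pb = 1216/3 − (2/3)·478.4 = 86.4 and Ps = 35/3 + (1/6)·478.4 = 91.4.
Buyers' price falls by P* − Pb = 90.4 − 86.4 = 4; sellers' price rises by Ps − P* = 91.4 − 90.4 = 1.
So consumers capture 4/5 = 0.8 of each unit of subsidy.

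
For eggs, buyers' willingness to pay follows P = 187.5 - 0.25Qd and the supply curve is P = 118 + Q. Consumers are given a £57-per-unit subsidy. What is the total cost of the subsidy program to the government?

Government cost = £5768.4

Pre-subsidy: 187.5 - 0.25Q = 118 + Q gives Q* = 55.6 and P* = 173.6.
With the rebate, buyers effectively pay Pb = Ps − 57, where Ps is the price sellers receive.
On the curves, Pb = 187.5 - 0.25Q and Ps = 118 + Q; the wedge Ps − Pb = 57 gives 118 + Q − (187.5 - 0.25Q) = 57, so Q' = 101.2.
Then Pb = 187.5 − 0.25·101.2 = 162.2 and Ps = 118 + 1·101.2 = 219.2.
Government outlay = subsidy × quantity = 57 × 101.2 = 5768.4.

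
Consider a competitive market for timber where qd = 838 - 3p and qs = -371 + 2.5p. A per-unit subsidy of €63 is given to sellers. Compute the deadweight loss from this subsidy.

Pre-subsidy: 838 - 3p = -371 + 2.5p gives p* = 2418/11, q* = 1964/11.
With the subsidy, sellers receive ps = pb + 63 for each unit, where pb is the price buyers pay.
Supply in terms of pb becomes qs = -371 + 2.5(pb + 63) = -213.5 + 2.5pb. Setting this equal to demand: 838 - 3pb = -213.5 + 2.5pb, so pb = 2103/11.
Sellers receive ps = 2103/11 + 63 = 2796/11; q' = 838 − 3·(2103/11) = 2909/11.
The subsidy expands output by 2909/11 − 1964/11 = 945/11 past the efficient level; on those units the gap between marginal cost and willingness to pay runs from 0 up to 63.
DWL = ½ × 63 × 945/11 = 59535/22.

Deadweight loss = 59535/22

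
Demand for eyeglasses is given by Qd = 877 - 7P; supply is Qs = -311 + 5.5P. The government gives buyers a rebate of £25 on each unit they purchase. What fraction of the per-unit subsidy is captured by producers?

Pre-subsidy: 877 - 7P = -311 + 5.5P gives P* = 95.04, Q* = 211.72.
With the rebate, buyers effectively pay Pb = Ps − 25, where Ps is the price sellers receive.
Demand in terms of Ps becomes Qd = 877 − 7(Ps − 25) = 1052 - 7Ps. Setting this equal to supply: 1052 - 7Ps = -311 + 5.5Ps, so Ps = 109.04.
Buyers pay Pb = 109.04 − 25 = 84.04; Q' = -311 + 5.5·109.04 = 288.72.
Buyers' price falls by P* − Pb = 95.04 − 84.04 = 11; sellers' price rises by Ps − P* = 109.04 − 95.04 = 14.
So producers capture 14/25 = 0.56 of each unit of subsidy.

Producer share = 0.56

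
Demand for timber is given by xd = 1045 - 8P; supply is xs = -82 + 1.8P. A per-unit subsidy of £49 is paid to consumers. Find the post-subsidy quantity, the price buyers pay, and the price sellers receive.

Pre-subsidy: 1045 - 8P = -82 + 1.8P gives P* = 115, x* = 125.
With the rebate, buyers effectively pay Pb = Ps − 49, where Ps is the price sellers receive.
Demand in terms of Ps becomes xd = 1045 − 8(Ps − 49) = 1437 - 8Ps. Setting this equal to supply: 1437 - 8Ps = -82 + 1.8Ps, so Ps = 155.
Buyers pay Pb = 155 − 49 = 106; x' = -82 + 1.8·155 = 197.

x' = 197; buyers pay £106; sellers receive £155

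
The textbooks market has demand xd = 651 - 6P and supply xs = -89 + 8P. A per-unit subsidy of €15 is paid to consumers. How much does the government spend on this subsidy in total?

Government cost = 40455/7

Pre-subsidy: 651 - 6P = -89 + 8P gives P* = 370/7, x* = 2337/7.
With the rebate, buyers effectively pay Pb = Ps − 15, where Ps is the price sellers receive.
Demand in terms of Ps becomes xd = 651 − 6(Ps − 15) = 741 - 6Ps. Setting this equal to supply: 741 - 6Ps = -89 + 8Ps, so Ps = 415/7.
Buyers pay Pb = 415/7 − 15 = 310/7; x' = -89 + 8·(415/7) = 2697/7.
Government outlay = subsidy × quantity = 15 × 2697/7 = 40455/7.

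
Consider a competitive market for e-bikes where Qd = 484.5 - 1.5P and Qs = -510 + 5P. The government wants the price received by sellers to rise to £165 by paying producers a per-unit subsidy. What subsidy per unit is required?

Required subsidy s = £52 per unit

At a seller price of 165, quantity supplied is -510 + 5·165 = 315.
Buyers absorb 315 only when they pay Pb with 484.5 − 1.5·Pb = 315, i.e. Pb = 113.
s = Ps − Pb = 165 − 113 = 52.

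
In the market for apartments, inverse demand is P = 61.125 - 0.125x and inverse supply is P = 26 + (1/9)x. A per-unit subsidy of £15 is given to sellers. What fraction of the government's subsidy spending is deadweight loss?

DWL / government spending = 60/401

Pre-subsidy: 61.125 - 0.125x = 26 + (1/9)x gives x* = 2529/17 and P* = 723/17.
With the subsidy, sellers receive Ps = Pb + 15 for each unit, where Pb is the price buyers pay.
On the curves, Pb = 61.125 - 0.125x and Ps = 26 + (1/9)x; the wedge Ps − Pb = 15 gives 26 + (1/9)x − (61.125 - 0.125x) = 15, so x' = 3609/17.
Then Pb = 61.125 − 0.125·(3609/17) = 588/17 and Ps = 26 + (1/9)·(3609/17) = 843/17.
ΔCS = ½(2529/17 + 3609/17)(723/17 − 588/17) = 414315/289; ΔPS = ½(2529/17 + 3609/17)(843/17 − 723/17) = 368280/289.
Government spending = 15 × 3609/17 = 54135/17.
DWL = ½ × 15 × (3609/17 − 2529/17) = 8100/17; fraction = (8100/17) / (54135/17) = 60/401.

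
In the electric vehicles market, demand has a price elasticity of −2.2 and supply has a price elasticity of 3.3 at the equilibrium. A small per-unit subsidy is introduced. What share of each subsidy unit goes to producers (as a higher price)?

Producer share = 0.4

For a small subsidy around the equilibrium, the benefit split depends on the relative slopes, which at a point are proportional to the elasticities.
Buyer share = εs/(εs + |εd|) = 3.3/(3.3 + 2.2) = 0.6; seller share = |εd|/(εs + |εd|) = 0.4.
So producers capture 0.4 of the subsidy.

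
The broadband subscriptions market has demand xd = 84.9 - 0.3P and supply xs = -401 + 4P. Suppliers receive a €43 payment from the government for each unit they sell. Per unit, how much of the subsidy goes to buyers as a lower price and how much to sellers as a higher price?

Pre-subsidy: 84.9 - 0.3P = -401 + 4P gives P* = 113, x* = 51.
With the subsidy, sellers receive Ps = Pb + 43 for each unit, where Pb is the price buyers pay.
Supply in terms of Pb becomes xs = -401 + 4(Pb + 43) = -229 + 4Pb. Setting this equal to demand: 84.9 - 0.3Pb = -229 + 4Pb, so Pb = 73.
Sellers receive Ps = 73 + 43 = 116; x' = 84.9 − 0.3·73 = 63.
Buyers' price falls by P* − Pb = 113 − 73 = 40; sellers' price rises by Ps − P* = 116 − 113 = 3.

Buyers gain €40 per unit; sellers gain €3 per unit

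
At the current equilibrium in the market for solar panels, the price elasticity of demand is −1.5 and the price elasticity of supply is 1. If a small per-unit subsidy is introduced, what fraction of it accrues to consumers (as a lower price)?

For a small subsidy around the equilibrium, the benefit split depends on the relative slopes, which at a point are proportional to the elasticities.
Buyer share = εs/(εs + |εd|) = 1/(1 + 1.5) = 0.4; seller share = |εd|/(εs + |εd|) = 0.6.

Consumer share = 0.4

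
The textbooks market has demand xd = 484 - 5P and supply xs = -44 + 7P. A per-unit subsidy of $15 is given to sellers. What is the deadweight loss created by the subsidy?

Deadweight loss = $328.125

Pre-subsidy: 484 - 5P = -44 + 7P gives P* = 44, x* = 264.
With the subsidy, sellers receive Ps = Pb + 15 for each unit, where Pb is the price buyers pay.
Supply in terms of Pb becomes xs = -44 + 7(Pb + 15) = 61 + 7Pb. Setting this equal to demand: 484 - 5Pb = 61 + 7Pb, so Pb = 35.25.
Sellers receive Ps = 35.25 + 15 = 50.25; x' = 484 − 5·35.25 = 307.75.
The subsidy expands output by 307.75 − 264 = 43.75 past the efficient level; on those units the gap between marginal cost and willingness to pay runs from 0 up to 15.
DWL = ½ × 15 × 43.75 = 328.125.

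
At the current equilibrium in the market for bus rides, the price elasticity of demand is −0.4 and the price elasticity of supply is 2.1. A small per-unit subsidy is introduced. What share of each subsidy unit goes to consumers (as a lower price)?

For a small subsidy around the equilibrium, the benefit split depends on the relative slopes, which at a point are proportional to the elasticities.
Buyer share = εs/(εs + |εd|) = 2.1/(2.1 + 0.4) = 0.84; seller share = |εd|/(εs + |εd|) = 0.16.

Consumer share = 0.84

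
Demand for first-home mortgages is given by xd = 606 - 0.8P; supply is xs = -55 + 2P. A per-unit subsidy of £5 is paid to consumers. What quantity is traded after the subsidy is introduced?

Pre-subsidy: 606 - 0.8P = -55 + 2P gives P* = 3305/14, x* = 2920/7.
With the rebate, buyers effectively pay Pb = Ps − 5, where Ps is the price sellers receive.
Demand in terms of Ps becomes xd = 606 − 0.8(Ps − 5) = 610 - 0.8Ps. Setting this equal to supply: 610 - 0.8Ps = -55 + 2Ps, so Ps = 237.5.
Buyers pay Pb = 237.5 − 5 = 232.5; x' = -55 + 2·237.5 = 420.

x' = 420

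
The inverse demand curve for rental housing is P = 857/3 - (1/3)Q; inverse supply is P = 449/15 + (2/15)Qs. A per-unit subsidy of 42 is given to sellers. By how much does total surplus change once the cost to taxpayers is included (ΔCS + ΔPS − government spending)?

Net change in total surplus = -1890

Pre-subsidy: 857/3 - (1/3)Q = 449/15 + (2/15)Q gives Q* = 548 and P* = 103.
With the subsidy, sellers receive Ps = Pb + 42 for each unit, where Pb is the price buyers pay.
On the curves, Pb = 857/3 - (1/3)Q and Ps = 449/15 + (2/15)Q; the wedge Ps − Pb = 42 gives 449/15 + (2/15)Q − (857/3 - (1/3)Q) = 42, so Q' = 638.
Then Pb = 857/3 − (1/3)·638 = 73 and Ps = 449/15 + (2/15)·638 = 115.
ΔCS = ½(548 + 638)(103 − 73) = 17790; ΔPS = ½(548 + 638)(115 − 103) = 7116.
Government spending = 42 × 638 = 26796.
Net change = 17790 + 7116 − 26796 = -1890. The loss equals the DWL triangle ½·42·90.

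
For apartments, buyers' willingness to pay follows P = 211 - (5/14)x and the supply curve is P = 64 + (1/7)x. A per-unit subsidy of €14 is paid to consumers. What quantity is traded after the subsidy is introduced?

Pre-subsidy: 211 - (5/14)x = 64 + (1/7)x gives x* = 294 and P* = 106.
With the rebate, buyers effectively pay Pb = Ps − 14, where Ps is the price sellers receive.
On the curves, Pb = 211 - (5/14)x and Ps = 64 + (1/7)x; the wedge Ps − Pb = 14 gives 64 + (1/7)x − (211 - (5/14)x) = 14, so x' = 322.
Then Pb = 211 − (5/14)·322 = 96 and Ps = 64 + (1/7)·322 = 110.

x' = 322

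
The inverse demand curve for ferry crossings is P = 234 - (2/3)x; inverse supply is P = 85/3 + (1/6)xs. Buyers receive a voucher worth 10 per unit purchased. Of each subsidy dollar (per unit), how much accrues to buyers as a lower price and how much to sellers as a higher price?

Pre-subsidy: 234 - (2/3)x = 85/3 + (1/6)x gives x* = 246.8 and P* = 1042/15.
With the rebate, buyers effectively pay Pb = Ps − 10, where Ps is the price sellers receive.
On the curves, Pb = 234 - (2/3)x and Ps = 85/3 + (1/6)x; the wedge Ps − Pb = 10 gives 85/3 + (1/6)x − (234 - (2/3)x) = 10, so x' = 258.8.
Then Pb = 234 − (2/3)·258.8 = 922/15 and Ps = 85/3 + (1/6)·258.8 = 1072/15.
Buyers' price falls by P* − Pb = 1042/15 − 922/15 = 8; sellers' price rises by Ps − P* = 1072/15 − 1042/15 = 2.

Buyers gain 8 per unit; sellers gain 2 per unit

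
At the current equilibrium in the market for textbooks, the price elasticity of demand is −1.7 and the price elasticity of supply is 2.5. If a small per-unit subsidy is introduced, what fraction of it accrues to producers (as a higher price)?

For a small subsidy around the equilibrium, the benefit split depends on the relative slopes, which at a point are proportional to the elasticities.
Buyer share = εs/(εs + |εd|) = 2.5/(2.5 + 1.7) = 25/42; seller share = |εd|/(εs + |εd|) = 17/42.
So producers capture 17/42 of the subsidy.

Producer share = 17/42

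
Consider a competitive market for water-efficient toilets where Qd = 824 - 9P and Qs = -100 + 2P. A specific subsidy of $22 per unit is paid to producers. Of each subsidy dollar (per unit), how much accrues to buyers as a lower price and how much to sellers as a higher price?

Pre-subsidy: 824 - 9P = -100 + 2P gives P* = 84, Q* = 68.
With the subsidy, sellers receive Ps = Pb + 22 for each unit, where Pb is the price buyers pay.
Supply in terms of Pb becomes Qs = -100 + 2(Pb + 22) = -56 + 2Pb. Setting this equal to demand: 824 - 9Pb = -56 + 2Pb, so Pb = 80.
Sellers receive Ps = 80 + 22 = 102; Q' = 824 − 9·80 = 104.
Buyers' price falls by P* − Pb = 84 − 80 = 4; sellers' price rises by Ps − P* = 102 − 84 = 18.

Buyers gain $4 per unit; sellers gain $18 per unit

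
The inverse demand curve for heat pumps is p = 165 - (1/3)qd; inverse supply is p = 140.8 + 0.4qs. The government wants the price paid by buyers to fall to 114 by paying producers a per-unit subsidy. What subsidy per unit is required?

Required subsidy s = 88 per unit

At a buyer price of 114, quantity demanded is 495 − 3·114 = 153.
Sellers supply 153 only when they receive ps = 140.8 + 0.4·153 = 202.
s = ps − pb = 202 − 114 = 88.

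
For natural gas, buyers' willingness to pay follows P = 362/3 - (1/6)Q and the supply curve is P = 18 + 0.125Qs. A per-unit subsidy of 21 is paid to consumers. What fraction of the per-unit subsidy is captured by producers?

Pre-subsidy: 362/3 - (1/6)Q = 18 + 0.125Q gives Q* = 352 and P* = 62.
With the rebate, buyers effectively pay Pb = Ps − 21, where Ps is the price sellers receive.
On the curves, Pb = 362/3 - (1/6)Q and Ps = 18 + 0.125Q; the wedge Ps − Pb = 21 gives 18 + 0.125Q − (362/3 - (1/6)Q) = 21, so Q' = 424.
Then Pb = 362/3 − (1/6)·424 = 50 and Ps = 18 + 0.125·424 = 71.
Buyers' price falls by P* − Pb = 62 − 50 = 12; sellers' price rises by Ps − P* = 71 − 62 = 9.
So producers capture 9/21 = 3/7 of each unit of subsidy.

Producer share = 3/7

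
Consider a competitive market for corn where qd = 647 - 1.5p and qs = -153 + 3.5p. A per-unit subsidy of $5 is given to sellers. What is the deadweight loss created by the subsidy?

Deadweight loss = $13.125

Pre-subsidy: 647 - 1.5p = -153 + 3.5p gives p* = 160, q* = 407.
With the subsidy, sellers receive ps = pb + 5 for each unit, where pb is the price buyers pay.
Supply in terms of pb becomes qs = -153 + 3.5(pb + 5) = -135.5 + 3.5pb. Setting this equal to demand: 647 - 1.5pb = -135.5 + 3.5pb, so pb = 156.5.
Sellers receive ps = 156.5 + 5 = 161.5; q' = 647 − 1.5·156.5 = 412.25.
The subsidy expands output by 412.25 − 407 = 5.25 past the efficient level; on those units the gap between marginal cost and willingness to pay runs from 0 up to 5.
DWL = ½ × 5 × 5.25 = 13.125.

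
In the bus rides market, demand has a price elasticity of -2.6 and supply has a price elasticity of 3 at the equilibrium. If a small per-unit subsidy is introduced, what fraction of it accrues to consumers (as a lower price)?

Consumer share = 15/28

For a small subsidy around the equilibrium, the benefit split depends on the relative slopes, which at a point are proportional to the elasticities.
Buyer share = εs/(εs + |εd|) = 3/(3 + 2.6) = 15/28; seller share = |εd|/(εs + |εd|) = 13/28.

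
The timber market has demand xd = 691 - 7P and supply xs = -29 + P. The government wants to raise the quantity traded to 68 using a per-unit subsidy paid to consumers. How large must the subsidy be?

Required subsidy s = 8 per unit

At x = 68, invert demand for the buyer price: Pb = (691 − 68)/7 = 89; invert supply for the seller price: Ps = (68 − (-29))/1 = 97.
The subsidy must fill the gap: s = Ps − Pb = 97 − 89 = 8.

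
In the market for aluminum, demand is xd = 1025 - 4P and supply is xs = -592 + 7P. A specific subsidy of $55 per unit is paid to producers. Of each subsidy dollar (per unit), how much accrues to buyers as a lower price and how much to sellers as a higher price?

Buyers gain $35 per unit; sellers gain $20 per unit

Pre-subsidy: 1025 - 4P = -592 + 7P gives P* = 147, x* = 437.
With the subsidy, sellers receive Ps = Pb + 55 for each unit, where Pb is the price buyers pay.
Supply in terms of Pb becomes xs = -592 + 7(Pb + 55) = -207 + 7Pb. Setting this equal to demand: 1025 - 4Pb = -207 + 7Pb, so Pb = 112.
Sellers receive Ps = 112 + 55 = 167; x' = 1025 − 4·112 = 577.
Buyers' price falls by P* − Pb = 147 − 112 = 35; sellers' price rises by Ps − P* = 167 − 147 = 20.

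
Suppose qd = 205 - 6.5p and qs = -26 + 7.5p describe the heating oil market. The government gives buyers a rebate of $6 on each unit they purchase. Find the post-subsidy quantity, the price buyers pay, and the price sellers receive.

q' = 1661/14; buyers pay 93/7; sellers receive 135/7

Pre-subsidy: 205 - 6.5p = -26 + 7.5p gives p* = 16.5, q* = 97.75.
With the rebate, buyers effectively pay pb = ps − 6, where ps is the price sellers receive.
Demand in terms of ps becomes qd = 205 − 6.5(ps − 6) = 244 - 6.5ps. Setting this equal to supply: 244 - 6.5ps = -26 + 7.5ps, so ps = 135/7.
Buyers pay pb = 135/7 − 6 = 93/7; q' = -26 + 7.5·(135/7) = 1661/14.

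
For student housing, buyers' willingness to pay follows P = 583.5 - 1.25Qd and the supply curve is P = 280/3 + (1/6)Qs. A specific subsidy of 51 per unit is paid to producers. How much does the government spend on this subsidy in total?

Pre-subsidy: 583.5 - 1.25Q = 280/3 + (1/6)Q gives Q* = 346 and P* = 151.
With the subsidy, sellers receive Ps = Pb + 51 for each unit, where Pb is the price buyers pay.
On the curves, Pb = 583.5 - 1.25Q and Ps = 280/3 + (1/6)Q; the wedge Ps − Pb = 51 gives 280/3 + (1/6)Q − (583.5 - 1.25Q) = 51, so Q' = 382.
Then Pb = 583.5 − 1.25·382 = 106 and Ps = 280/3 + (1/6)·382 = 157.
Government outlay = subsidy × quantity = 51 × 382 = 19482.

Government cost = 19482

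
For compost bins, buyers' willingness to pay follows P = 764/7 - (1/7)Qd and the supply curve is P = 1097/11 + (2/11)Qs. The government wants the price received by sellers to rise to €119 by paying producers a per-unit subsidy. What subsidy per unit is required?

At a seller price of 119, quantity supplied is -548.5 + 5.5·119 = 106.
Buyers absorb 106 only when they pay Pb = 764/7 − (1/7)·106 = 94.
s = Ps − Pb = 119 − 94 = 25.

Required subsidy s = €25 per unit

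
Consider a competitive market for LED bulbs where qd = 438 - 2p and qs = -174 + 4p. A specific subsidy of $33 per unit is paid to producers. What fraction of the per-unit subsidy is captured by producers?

Producer share = 1/3

Pre-subsidy: 438 - 2p = -174 + 4p gives p* = 102, q* = 234.
With the subsidy, sellers receive ps = pb + 33 for each unit, where pb is the price buyers pay.
Supply in terms of pb becomes qs = -174 + 4(pb + 33) = -42 + 4pb. Setting this equal to demand: 438 - 2pb = -42 + 4pb, so pb = 80.
Sellers receive ps = 80 + 33 = 113; q' = 438 − 2·80 = 278.
Buyers' price falls by p* − pb = 102 − 80 = 22; sellers' price rises by ps − p* = 113 − 102 = 11.
So producers capture 11/33 = 1/3 of each unit of subsidy.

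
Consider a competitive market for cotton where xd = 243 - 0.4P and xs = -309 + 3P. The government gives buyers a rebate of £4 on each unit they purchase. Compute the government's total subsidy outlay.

Government cost = 12204/17

Pre-subsidy: 243 - 0.4P = -309 + 3P gives P* = 2760/17, x* = 3027/17.
With the rebate, buyers effectively pay Pb = Ps − 4, where Ps is the price sellers receive.
Demand in terms of Ps becomes xd = 243 − 0.4(Ps − 4) = 244.6 - 0.4Ps. Setting this equal to supply: 244.6 - 0.4Ps = -309 + 3Ps, so Ps = 2768/17.
Buyers pay Pb = 2768/17 − 4 = 2700/17; x' = -309 + 3·(2768/17) = 3051/17.
Government outlay = subsidy × quantity = 4 × 3051/17 = 12204/17.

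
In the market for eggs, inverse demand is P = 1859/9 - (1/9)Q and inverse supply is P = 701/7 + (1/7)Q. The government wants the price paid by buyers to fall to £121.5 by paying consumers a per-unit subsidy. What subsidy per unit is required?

At a buyer price of 121.5, quantity demanded is 1859 − 9·121.5 = 765.5.
Sellers supply 765.5 only when they receive Ps = 701/7 + (1/7)·765.5 = 209.5.
s = Ps − Pb = 209.5 − 121.5 = 88.

Required subsidy s = £88 per unit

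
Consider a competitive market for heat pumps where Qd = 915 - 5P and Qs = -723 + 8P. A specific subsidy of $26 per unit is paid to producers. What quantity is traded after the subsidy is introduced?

Q' = 365

Pre-subsidy: 915 - 5P = -723 + 8P gives P* = 126, Q* = 285.
With the subsidy, sellers receive Ps = Pb + 26 for each unit, where Pb is the price buyers pay.
Supply in terms of Pb becomes Qs = -723 + 8(Pb + 26) = -515 + 8Pb. Setting this equal to demand: 915 - 5Pb = -515 + 8Pb, so Pb = 110.
Sellers receive Ps = 110 + 26 = 136; Q' = 915 − 5·110 = 365.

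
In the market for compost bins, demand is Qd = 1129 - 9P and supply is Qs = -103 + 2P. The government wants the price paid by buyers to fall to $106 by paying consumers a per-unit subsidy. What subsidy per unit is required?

Required subsidy s = $33 per unit

At a buyer price of 106, quantity demanded is 1129 − 9·106 = 175.
Sellers supply 175 only when they receive Ps with -103 + 2·Ps = 175, i.e. Ps = 139.
s = Ps − Pb = 139 − 106 = 33.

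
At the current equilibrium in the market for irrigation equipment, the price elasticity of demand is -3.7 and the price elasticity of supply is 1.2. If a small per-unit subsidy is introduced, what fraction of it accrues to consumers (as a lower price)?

For a small subsidy around the equilibrium, the benefit split depends on the relative slopes, which at a point are proportional to the elasticities.
Buyer share = εs/(εs + |εd|) = 1.2/(1.2 + 3.7) = 12/49; seller share = |εd|/(εs + |εd|) = 37/49.

Consumer share = 12/49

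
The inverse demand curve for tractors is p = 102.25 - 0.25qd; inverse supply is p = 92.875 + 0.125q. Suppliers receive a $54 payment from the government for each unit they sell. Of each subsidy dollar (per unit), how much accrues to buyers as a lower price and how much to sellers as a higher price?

Buyers gain $36 per unit; sellers gain $18 per unit

Pre-subsidy: 102.25 - 0.25q = 92.875 + 0.125q gives q* = 25 and p* = 96.
With the subsidy, sellers receive ps = pb + 54 for each unit, where pb is the price buyers pay.
On the curves, pb = 102.25 - 0.25q and ps = 92.875 + 0.125q; the wedge ps − pb = 54 gives 92.875 + 0.125q − (102.25 - 0.25q) = 54, so q' = 169.
Then pb = 102.25 − 0.25·169 = 60 and ps = 92.875 + 0.125·169 = 114.
Buyers' price falls by p* − pb = 96 − 60 = 36; sellers' price rises by ps − p* = 114 − 96 = 18.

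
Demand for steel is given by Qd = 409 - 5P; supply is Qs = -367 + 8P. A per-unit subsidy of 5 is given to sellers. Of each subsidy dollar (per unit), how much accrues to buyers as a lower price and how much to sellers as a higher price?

Buyers gain 40/13 per unit; sellers gain 25/13 per unit

Pre-subsidy: 409 - 5P = -367 + 8P gives P* = 776/13, Q* = 1437/13.
With the subsidy, sellers receive Ps = Pb + 5 for each unit, where Pb is the price buyers pay.
Supply in terms of Pb becomes Qs = -367 + 8(Pb + 5) = -327 + 8Pb. Setting this equal to demand: 409 - 5Pb = -327 + 8Pb, so Pb = 736/13.
Sellers receive Ps = 736/13 + 5 = 801/13; Q' = 409 − 5·(736/13) = 1637/13.
Buyers' price falls by P* − Pb = 776/13 − 736/13 = 40/13; sellers' price rises by Ps − P* = 801/13 − 776/13 = 25/13.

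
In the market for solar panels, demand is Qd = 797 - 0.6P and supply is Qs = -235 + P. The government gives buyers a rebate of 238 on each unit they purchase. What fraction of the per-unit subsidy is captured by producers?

Pre-subsidy: 797 - 0.6P = -235 + P gives P* = 645, Q* = 410.
With the rebate, buyers effectively pay Pb = Ps − 238, where Ps is the price sellers receive.
Demand in terms of Ps becomes Qd = 797 − 0.6(Ps − 238) = 939.8 - 0.6Ps. Setting this equal to supply: 939.8 - 0.6Ps = -235 + Ps, so Ps = 734.25.
Buyers pay Pb = 734.25 − 238 = 496.25; Q' = -235 + 1·734.25 = 499.25.
Buyers' price falls by P* − Pb = 645 − 496.25 = 148.75; sellers' price rises by Ps − P* = 734.25 − 645 = 89.25.
So producers capture 89.25/238 = 0.375 of each unit of subsidy.

Producer share = 0.375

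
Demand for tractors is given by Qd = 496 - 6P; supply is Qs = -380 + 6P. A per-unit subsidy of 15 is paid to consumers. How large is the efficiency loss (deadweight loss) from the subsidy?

Pre-subsidy: 496 - 6P = -380 + 6P gives P* = 73, Q* = 58.
With the rebate, buyers effectively pay Pb = Ps − 15, where Ps is the price sellers receive.
Demand in terms of Ps becomes Qd = 496 − 6(Ps − 15) = 586 - 6Ps. Setting this equal to supply: 586 - 6Ps = -380 + 6Ps, so Ps = 80.5.
Buyers pay Pb = 80.5 − 15 = 65.5; Q' = -380 + 6·80.5 = 103.
The subsidy expands output by 103 − 58 = 45 past the efficient level; on those units the gap between marginal cost and willingness to pay runs from 0 up to 15.
DWL = ½ × 15 × 45 = 337.5.

Deadweight loss = 337.5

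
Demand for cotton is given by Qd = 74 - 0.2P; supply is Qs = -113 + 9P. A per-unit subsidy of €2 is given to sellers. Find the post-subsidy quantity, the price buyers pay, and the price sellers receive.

Q' = 3235/46; buyers pay 845/46; sellers receive 937/46

Pre-subsidy: 74 - 0.2P = -113 + 9P gives P* = 935/46, Q* = 3217/46.
With the subsidy, sellers receive Ps = Pb + 2 for each unit, where Pb is the price buyers pay.
Supply in terms of Pb becomes Qs = -113 + 9(Pb + 2) = -95 + 9Pb. Setting this equal to demand: 74 - 0.2Pb = -95 + 9Pb, so Pb = 845/46.
Sellers receive Ps = 845/46 + 2 = 937/46; Q' = 74 − 0.2·(845/46) = 3235/46.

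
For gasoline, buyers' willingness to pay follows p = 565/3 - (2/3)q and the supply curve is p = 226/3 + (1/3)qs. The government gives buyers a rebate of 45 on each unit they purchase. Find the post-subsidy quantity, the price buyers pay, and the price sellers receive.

Pre-subsidy: 565/3 - (2/3)q = 226/3 + (1/3)q gives q* = 113 and p* = 113.
With the rebate, buyers effectively pay pb = ps − 45, where ps is the price sellers receive.
On the curves, pb = 565/3 - (2/3)q and ps = 226/3 + (1/3)q; the wedge ps − pb = 45 gives 226/3 + (1/3)q − (565/3 - (2/3)q) = 45, so q' = 158.
Then pb = 565/3 − (2/3)·158 = 83 and ps = 226/3 + (1/3)·158 = 128.

q' = 158; buyers pay 83; sellers receive 128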